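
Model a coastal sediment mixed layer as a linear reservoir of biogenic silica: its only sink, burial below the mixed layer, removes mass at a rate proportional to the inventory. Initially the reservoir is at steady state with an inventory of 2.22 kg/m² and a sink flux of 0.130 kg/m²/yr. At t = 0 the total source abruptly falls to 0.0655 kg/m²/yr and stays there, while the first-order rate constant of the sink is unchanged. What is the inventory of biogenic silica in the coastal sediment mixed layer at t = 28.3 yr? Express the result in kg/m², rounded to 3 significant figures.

1.33 kg/m²

Residence time τ = M₀/F₀ = 17.08 yr. The eventual steady state is M_∞ = M₀·(F₁/F₀) = 2.22 × 0.0655/0.130 = 1.1185 kg/m².
The anomaly ΔM(t) = M(t) − M_∞ decays as ΔM₀·e^(−t/τ) with ΔM₀ = 2.22 − 1.1185 = 1.101 kg/m².
At t = 28.3 yr, e^(−t/τ) = e^(−1.657) = 0.1907, so ΔM = 0.2100 kg/m² and M = 1.1185 + 0.2100 = 1.3286 kg/m².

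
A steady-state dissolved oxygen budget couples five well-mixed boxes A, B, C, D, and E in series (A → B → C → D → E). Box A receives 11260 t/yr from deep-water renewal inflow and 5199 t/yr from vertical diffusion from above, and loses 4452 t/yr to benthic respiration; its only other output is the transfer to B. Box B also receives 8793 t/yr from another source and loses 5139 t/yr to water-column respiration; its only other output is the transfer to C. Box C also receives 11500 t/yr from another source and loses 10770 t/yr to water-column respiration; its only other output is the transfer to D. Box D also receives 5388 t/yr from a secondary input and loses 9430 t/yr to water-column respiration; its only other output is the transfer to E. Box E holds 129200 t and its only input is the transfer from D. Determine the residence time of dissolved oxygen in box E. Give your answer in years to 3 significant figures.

Box A: F(A→B) = (11260 + 5199) − 4452 = 12007 t/yr.
Box B: F(B→C) = (12007 + 8793) − 5139 = 15661 t/yr.
Box C: F(C→D) = (15661 + 11500) − 10770 = 16391 t/yr.
Box D: F(D→E) = (16391 + 5388) − 9430 = 12349 t/yr.
Box E throughput = its input = 12349 t/yr; τ = 129200 / 12349 = 10.46 yr.

10.5 yr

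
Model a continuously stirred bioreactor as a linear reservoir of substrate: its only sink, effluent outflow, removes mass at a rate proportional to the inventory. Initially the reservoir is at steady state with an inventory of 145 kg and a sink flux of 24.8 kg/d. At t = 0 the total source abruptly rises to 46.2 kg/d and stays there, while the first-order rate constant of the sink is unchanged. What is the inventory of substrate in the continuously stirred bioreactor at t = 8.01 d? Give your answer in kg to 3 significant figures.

The sink rate constant is k = F₀/M₀ = 24.8/145 = 0.1710 d⁻¹.
Solving dM/dt = F₁ − kM with M(0) = M₀ gives M(t) = F₁/k + (M₀ − F₁/k)·e^(−kt).
F₁/k = 46.2/0.1710 = 270.12 kg; kt = 0.1710 × 8.01 = 1.370, e^(−kt) = 0.2541.
M(8.01) = 270.12 + (145 − 270.12) × 0.2541 = 270.12 − 31.79 = 238.33 kg.

238 kg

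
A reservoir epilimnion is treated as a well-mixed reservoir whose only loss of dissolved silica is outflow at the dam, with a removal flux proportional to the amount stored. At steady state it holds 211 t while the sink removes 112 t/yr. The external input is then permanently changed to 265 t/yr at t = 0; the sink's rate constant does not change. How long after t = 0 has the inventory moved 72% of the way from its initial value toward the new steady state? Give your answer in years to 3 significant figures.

2.40 yr

τ = M₀/F₀ = 211/112 = 1.884 yr.
The remaining gap fraction is e^(−t/τ); 72% covered ⇒ e^(−t/τ) = 0.280.
t = −τ ln(0.280) = 1.884 × 1.273 = 2.398 yr.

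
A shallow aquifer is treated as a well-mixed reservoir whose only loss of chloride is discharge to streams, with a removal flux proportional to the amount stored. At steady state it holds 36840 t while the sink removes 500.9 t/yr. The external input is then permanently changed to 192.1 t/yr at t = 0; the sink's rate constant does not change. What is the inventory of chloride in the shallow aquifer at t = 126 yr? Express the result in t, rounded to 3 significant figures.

Residence time τ = M₀/F₀ = 73.55 yr. The eventual steady state is M_∞ = M₀·(F₁/F₀) = 36840 × 192.1/500.9 = 14128 t.
The anomaly ΔM(t) = M(t) − M_∞ decays as ΔM₀·e^(−t/τ) with ΔM₀ = 36840 − 14128 = 22710 t.
At t = 126 yr, e^(−t/τ) = e^(−1.713) = 0.1803, so ΔM = 4095 t and M = 14128 + 4095 = 18223 t.

18200 t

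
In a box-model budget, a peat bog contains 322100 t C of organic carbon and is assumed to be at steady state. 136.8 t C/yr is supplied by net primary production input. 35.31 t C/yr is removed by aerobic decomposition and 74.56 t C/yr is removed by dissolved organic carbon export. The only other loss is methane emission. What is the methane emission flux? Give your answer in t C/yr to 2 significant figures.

27 t C/yr

At steady state ΣF_in = ΣF_out.
ΣF_in = 136.80 t C/yr.
Methane emission flux = ΣF_in − (35.31 + 74.56) = 136.80 − 109.9 = 26.93 t C/yr.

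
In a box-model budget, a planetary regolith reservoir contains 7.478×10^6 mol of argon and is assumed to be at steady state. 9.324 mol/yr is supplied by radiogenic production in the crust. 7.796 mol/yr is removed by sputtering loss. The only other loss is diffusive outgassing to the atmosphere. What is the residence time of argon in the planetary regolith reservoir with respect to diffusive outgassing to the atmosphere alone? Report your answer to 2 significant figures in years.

At steady state ΣF_in = ΣF_out.
ΣF_in = 9.3240 mol/yr.
Diffusive outgassing to the atmosphere flux = ΣF_in − (7.796) = 9.3240 − 7.796 = 1.528 mol/yr.
τ = M / F = 7.478×10^6 / 1.528 = 4.894×10^6 yr.

4.9×10^6 yr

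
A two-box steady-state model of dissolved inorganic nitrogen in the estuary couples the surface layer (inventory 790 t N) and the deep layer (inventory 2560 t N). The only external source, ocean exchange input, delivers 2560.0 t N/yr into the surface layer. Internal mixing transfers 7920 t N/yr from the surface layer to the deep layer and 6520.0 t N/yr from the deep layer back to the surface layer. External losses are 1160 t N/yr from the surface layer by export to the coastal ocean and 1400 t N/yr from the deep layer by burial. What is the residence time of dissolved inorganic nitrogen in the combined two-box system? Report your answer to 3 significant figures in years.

1.31 yr

For the system as a whole, the A↔B exchange is internal and contributes nothing to the throughput; only the external sinks remove mass.
M_total = 790 + 2560 = 3350.0 t N.
ΣF_external_out = 1160 + 1400 = 2560.0 t N/yr.
τ = M_total / ΣF_ext = 3350.0 / 2560.0 = 1.309 yr.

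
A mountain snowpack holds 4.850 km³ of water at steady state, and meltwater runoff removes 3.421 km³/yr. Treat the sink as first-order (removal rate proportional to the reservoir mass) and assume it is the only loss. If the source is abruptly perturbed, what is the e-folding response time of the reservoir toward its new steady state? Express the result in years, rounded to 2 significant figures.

For a linear reservoir the response time equals the residence time τ = M/F.
τ = 4.850 / 3.421 = 1.418 yr.

1.4 yr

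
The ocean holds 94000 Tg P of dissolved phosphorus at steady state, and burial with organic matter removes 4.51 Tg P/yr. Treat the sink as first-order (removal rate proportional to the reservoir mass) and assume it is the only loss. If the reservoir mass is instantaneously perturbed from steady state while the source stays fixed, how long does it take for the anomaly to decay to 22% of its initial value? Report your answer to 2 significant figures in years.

For a linear reservoir the anomaly decays as exp(−t/τ) with τ = M/F = 94000/4.51 = 20840 yr.
exp(−t/τ) = 0.22 ⇒ t = −τ ln(0.22) = 20840 × 1.514 = 31560 yr.

32000 yr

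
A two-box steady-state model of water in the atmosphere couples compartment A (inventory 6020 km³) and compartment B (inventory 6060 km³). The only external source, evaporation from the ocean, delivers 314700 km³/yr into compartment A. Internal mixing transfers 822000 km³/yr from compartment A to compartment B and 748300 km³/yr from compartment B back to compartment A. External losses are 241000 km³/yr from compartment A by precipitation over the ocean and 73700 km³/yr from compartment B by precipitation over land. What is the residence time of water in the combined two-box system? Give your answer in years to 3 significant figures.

0.0384 yr

Treat the two boxes together as one reservoir: the mixing fluxes between them are internal recycling, so τ = ΣM / Σ(external losses).
M_total = 6020 + 6060 = 12080 km³.
ΣF_external_out = 241000 + 73700 = 314700 km³/yr.
τ = M_total / ΣF_ext = 12080 / 314700 = 0.03839 yr.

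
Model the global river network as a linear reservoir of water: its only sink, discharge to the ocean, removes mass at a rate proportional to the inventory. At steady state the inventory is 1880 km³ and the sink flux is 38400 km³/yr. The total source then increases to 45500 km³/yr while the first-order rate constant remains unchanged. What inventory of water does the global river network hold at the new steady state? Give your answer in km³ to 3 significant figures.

Rate constant k = F/M = 38400 / 1880 = 20.43 yr⁻¹.
At the new steady state, source = k·M_new ⇒ M_new = 45500 / 20.43 = 2228 km³.
(Equivalently M_new = M × F_new/F_old = 1880 × 45500/38400.)

2230 km³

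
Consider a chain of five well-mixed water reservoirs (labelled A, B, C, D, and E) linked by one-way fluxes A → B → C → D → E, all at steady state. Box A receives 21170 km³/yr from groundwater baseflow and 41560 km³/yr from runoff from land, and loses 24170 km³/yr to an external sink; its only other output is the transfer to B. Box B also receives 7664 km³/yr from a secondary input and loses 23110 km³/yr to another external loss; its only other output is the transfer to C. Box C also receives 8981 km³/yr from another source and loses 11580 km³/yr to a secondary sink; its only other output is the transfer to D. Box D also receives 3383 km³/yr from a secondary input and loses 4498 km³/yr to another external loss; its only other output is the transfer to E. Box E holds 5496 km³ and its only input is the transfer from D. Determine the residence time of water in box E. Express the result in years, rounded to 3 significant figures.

Box A: F(A→B) = (21170 + 41560) − 24170 = 38560 km³/yr.
Box B: F(B→C) = (38560 + 7664) − 23110 = 23114 km³/yr.
Box C: F(C→D) = (23114 + 8981) − 11580 = 20515 km³/yr.
Box D: F(D→E) = (20515 + 3383) − 4498 = 19400 km³/yr.
Box E throughput = its input = 19400 km³/yr; τ = 5496 / 19400 = 0.2833 yr.

0.283 yr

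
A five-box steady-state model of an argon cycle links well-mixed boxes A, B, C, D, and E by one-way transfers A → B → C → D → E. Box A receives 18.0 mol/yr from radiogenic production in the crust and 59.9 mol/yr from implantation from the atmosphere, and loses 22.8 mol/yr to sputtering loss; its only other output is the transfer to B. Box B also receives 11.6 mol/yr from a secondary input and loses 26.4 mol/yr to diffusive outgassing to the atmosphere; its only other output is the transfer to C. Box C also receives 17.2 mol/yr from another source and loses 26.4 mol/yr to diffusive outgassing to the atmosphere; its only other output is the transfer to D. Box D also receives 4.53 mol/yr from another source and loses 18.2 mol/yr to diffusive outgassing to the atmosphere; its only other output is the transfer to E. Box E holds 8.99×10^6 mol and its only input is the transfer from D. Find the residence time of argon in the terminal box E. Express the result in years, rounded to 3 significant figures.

Box A: F(A→B) = (18.0 + 59.9) − 22.8 = 55.100 mol/yr.
Box B: F(B→C) = (55.100 + 11.6) − 26.4 = 40.300 mol/yr.
Box C: F(C→D) = (40.300 + 17.2) − 26.4 = 31.100 mol/yr.
Box D: F(D→E) = (31.100 + 4.53) − 18.2 = 17.430 mol/yr.
Box E throughput = its input = 17.430 mol/yr; τ = 8.99×10^6 / 17.430 = 515800 yr.

516000 yr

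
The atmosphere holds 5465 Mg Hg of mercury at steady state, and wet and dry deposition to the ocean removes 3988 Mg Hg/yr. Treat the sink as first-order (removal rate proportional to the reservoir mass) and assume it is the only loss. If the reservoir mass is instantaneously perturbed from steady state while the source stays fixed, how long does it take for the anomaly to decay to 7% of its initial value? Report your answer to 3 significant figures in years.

3.64 yr

For a linear reservoir the anomaly decays as exp(−t/τ) with τ = M/F = 5465/3988 = 1.370 yr.
exp(−t/τ) = 0.07 ⇒ t = −τ ln(0.07) = 1.370 × 2.659 = 3.644 yr.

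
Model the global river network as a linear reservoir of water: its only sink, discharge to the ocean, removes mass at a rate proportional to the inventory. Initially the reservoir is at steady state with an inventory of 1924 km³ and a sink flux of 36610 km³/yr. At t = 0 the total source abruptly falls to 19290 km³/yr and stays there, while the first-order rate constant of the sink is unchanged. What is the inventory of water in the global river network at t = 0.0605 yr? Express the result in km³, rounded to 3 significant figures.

τ = M₀/F₀ = 1924/36610 = 0.05255 yr; rate constant k = 1/τ.
New steady state M_∞ = F₁/k = F₁·τ = 19290 × 0.05255 = 1013.8 km³.
M(t) = M_∞ + (M₀ − M_∞)·e^(−t/τ); t/τ = 0.0605/0.05255 = 1.151, so e^(−t/τ) = 0.3163.
M(t) = 1013.8 + 910.2 × 0.3163 = 1301.6 km³.

1300 km³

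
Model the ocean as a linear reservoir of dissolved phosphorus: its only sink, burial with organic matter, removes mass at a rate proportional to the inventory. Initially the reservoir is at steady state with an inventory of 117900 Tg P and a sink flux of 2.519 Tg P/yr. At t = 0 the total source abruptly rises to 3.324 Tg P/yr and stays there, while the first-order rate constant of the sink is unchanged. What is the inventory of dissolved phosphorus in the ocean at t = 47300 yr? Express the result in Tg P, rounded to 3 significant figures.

Residence time τ = M₀/F₀ = 46800 yr. The eventual steady state is M_∞ = M₀·(F₁/F₀) = 117900 × 3.324/2.519 = 155580 Tg P.
The anomaly ΔM(t) = M(t) − M_∞ decays as ΔM₀·e^(−t/τ) with ΔM₀ = 117900 − 155580 = −37680 Tg P.
At t = 47300 yr, e^(−t/τ) = e^(−1.011) = 0.3640, so ΔM = −13710 Tg P and M = 155580 − 13710 = 141860 Tg P.

142000 Tg P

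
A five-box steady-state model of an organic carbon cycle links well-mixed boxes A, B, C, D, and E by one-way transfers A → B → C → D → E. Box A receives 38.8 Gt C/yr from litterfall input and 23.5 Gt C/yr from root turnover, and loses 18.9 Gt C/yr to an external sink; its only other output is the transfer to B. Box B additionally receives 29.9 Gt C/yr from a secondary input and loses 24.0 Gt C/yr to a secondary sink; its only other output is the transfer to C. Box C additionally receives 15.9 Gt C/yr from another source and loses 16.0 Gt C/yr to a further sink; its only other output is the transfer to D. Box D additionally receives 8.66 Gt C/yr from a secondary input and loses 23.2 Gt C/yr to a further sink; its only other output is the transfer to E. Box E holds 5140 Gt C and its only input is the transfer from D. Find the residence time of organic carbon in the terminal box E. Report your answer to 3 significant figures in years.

148 yr

Box A: F(A→B) = (38.8 + 23.5) − 18.9 = 43.400 Gt C/yr.
Box B: F(B→C) = (43.400 + 29.9) − 24.0 = 49.300 Gt C/yr.
Box C: F(C→D) = (49.300 + 15.9) − 16.0 = 49.200 Gt C/yr.
Box D: F(D→E) = (49.200 + 8.66) − 23.2 = 34.660 Gt C/yr.
Box E throughput = its input = 34.660 Gt C/yr; τ = 5140 / 34.660 = 148.3 yr.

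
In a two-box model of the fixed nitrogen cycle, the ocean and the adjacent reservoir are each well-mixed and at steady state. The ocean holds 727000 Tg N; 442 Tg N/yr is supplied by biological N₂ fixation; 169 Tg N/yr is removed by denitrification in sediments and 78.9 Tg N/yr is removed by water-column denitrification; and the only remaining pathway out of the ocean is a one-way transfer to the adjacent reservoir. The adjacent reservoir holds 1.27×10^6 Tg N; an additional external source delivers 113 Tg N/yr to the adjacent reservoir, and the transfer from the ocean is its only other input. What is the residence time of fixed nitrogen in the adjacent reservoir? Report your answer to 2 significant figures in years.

4100 yr

Balance the ocean: ΣF_in = 442.00 Tg N/yr.
Transfer to the adjacent reservoir = ΣF_in − (169 + 78.9) = 194.10 Tg N/yr.
Total input to the adjacent reservoir = 194.10 + 113 = 307.10 Tg N/yr; at steady state this equals its total output.
τ = M / F = 1.27×10^6 / 307.10 = 4135 yr.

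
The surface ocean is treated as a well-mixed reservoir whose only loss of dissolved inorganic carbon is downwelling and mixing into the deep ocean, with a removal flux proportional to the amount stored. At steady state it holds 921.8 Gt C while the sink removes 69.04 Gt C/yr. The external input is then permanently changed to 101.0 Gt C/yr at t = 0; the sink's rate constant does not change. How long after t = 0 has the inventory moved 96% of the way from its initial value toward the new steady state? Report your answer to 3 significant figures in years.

43.0 yr

τ = M₀/F₀ = 921.8/69.04 = 13.35 yr.
The remaining gap fraction is e^(−t/τ); 96% covered ⇒ e^(−t/τ) = 0.0400.
t = −τ ln(0.0400) = 13.35 × 3.219 = 42.98 yr.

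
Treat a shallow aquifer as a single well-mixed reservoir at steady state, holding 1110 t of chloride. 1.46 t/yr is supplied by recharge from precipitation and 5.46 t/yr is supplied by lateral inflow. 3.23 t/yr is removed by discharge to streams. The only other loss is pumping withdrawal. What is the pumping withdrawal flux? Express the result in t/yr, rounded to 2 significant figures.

At steady state ΣF_in = ΣF_out.
ΣF_in = 1.46 + 5.46 = 6.9200 t/yr.
Pumping withdrawal flux = ΣF_in − (3.23) = 6.9200 − 3.230 = 3.690 t/yr.

3.7 t/yr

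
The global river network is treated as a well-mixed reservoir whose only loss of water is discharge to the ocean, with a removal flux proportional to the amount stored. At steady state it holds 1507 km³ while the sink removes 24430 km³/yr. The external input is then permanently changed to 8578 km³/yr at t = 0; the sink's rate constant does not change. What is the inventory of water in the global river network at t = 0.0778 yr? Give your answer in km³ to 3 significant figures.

806 km³

The sink rate constant is k = F₀/M₀ = 24430/1507 = 16.21 yr⁻¹.
Solving dM/dt = F₁ − kM with M(0) = M₀ gives M(t) = F₁/k + (M₀ − F₁/k)·e^(−kt).
F₁/k = 8578/16.21 = 529.15 km³; kt = 16.21 × 0.0778 = 1.261, e^(−kt) = 0.2833.
M(0.0778) = 529.15 + (1507 − 529.15) × 0.2833 = 529.15 + 277.0 = 806.18 km³.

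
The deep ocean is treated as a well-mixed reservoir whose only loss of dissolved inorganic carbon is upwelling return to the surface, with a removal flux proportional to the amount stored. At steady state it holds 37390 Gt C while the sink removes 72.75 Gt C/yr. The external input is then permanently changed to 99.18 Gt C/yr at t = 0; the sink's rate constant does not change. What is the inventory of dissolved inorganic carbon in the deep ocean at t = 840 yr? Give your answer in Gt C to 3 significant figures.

Residence time τ = M₀/F₀ = 514.0 yr. The eventual steady state is M_∞ = M₀·(F₁/F₀) = 37390 × 99.18/72.75 = 50974 Gt C.
The anomaly ΔM(t) = M(t) − M_∞ decays as ΔM₀·e^(−t/τ) with ΔM₀ = 37390 − 50974 = −13580 Gt C.
At t = 840 yr, e^(−t/τ) = e^(−1.634) = 0.1951, so ΔM = −2650 Gt C and M = 50974 − 2650 = 48324 Gt C.

48300 Gt C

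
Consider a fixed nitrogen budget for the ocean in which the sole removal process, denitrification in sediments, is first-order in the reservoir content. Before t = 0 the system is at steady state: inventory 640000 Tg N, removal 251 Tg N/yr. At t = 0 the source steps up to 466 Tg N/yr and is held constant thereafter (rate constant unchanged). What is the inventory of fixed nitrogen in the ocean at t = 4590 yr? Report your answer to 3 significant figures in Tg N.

Residence time τ = M₀/F₀ = 2550 yr. The eventual steady state is M_∞ = M₀·(F₁/F₀) = 640000 × 466/251 = 1.1882×10^6 Tg N.
The anomaly ΔM(t) = M(t) − M_∞ decays as ΔM₀·e^(−t/τ) with ΔM₀ = 640000 − 1.1882×10^6 = −548200 Tg N.
At t = 4590 yr, e^(−t/τ) = e^(−1.800) = 0.1653, so ΔM = −90610 Tg N and M = 1.1882×10^6 − 90610 = 1.0976×10^6 Tg N.

1.10×10^6 Tg N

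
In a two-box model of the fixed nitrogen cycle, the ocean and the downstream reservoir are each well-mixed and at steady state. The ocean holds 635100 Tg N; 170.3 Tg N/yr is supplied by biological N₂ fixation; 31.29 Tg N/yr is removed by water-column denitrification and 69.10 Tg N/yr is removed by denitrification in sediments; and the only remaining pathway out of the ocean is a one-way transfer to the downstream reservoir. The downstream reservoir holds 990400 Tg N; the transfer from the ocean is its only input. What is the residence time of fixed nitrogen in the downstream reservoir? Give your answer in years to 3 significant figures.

Balance the ocean: ΣF_in = 170.30 Tg N/yr.
Transfer to the downstream reservoir = ΣF_in − (31.29 + 69.10) = 69.910 Tg N/yr.
At steady state the output of the downstream reservoir equals its input, 69.910 Tg N/yr.
τ = M / F = 990400 / 69.910 = 14170 yr.

14200 yr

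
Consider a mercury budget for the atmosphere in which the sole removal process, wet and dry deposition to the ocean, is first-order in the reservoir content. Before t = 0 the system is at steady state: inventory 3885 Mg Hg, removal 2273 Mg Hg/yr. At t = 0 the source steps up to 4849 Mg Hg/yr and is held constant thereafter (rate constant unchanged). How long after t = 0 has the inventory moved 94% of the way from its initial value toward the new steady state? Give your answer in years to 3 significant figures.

4.81 yr

τ = M₀/F₀ = 3885/2273 = 1.709 yr.
The remaining gap fraction is e^(−t/τ); 94% covered ⇒ e^(−t/τ) = 0.0600.
t = −τ ln(0.0600) = 1.709 × 2.813 = 4.809 yr.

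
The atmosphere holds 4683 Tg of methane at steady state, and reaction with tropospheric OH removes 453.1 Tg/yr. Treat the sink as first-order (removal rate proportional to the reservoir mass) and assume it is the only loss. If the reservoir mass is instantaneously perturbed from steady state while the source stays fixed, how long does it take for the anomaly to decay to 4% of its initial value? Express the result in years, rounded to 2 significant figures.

33 yr

For a linear reservoir the anomaly decays as exp(−t/τ) with τ = M/F = 4683/453.1 = 10.34 yr.
exp(−t/τ) = 0.04 ⇒ t = −τ ln(0.04) = 10.34 × 3.219 = 33.27 yr.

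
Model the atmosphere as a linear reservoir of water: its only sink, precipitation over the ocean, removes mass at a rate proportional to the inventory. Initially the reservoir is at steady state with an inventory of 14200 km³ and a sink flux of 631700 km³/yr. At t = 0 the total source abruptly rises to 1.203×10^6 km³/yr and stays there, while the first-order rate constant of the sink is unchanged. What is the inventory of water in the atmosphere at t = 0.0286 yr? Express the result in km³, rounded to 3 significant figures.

The sink rate constant is k = F₀/M₀ = 631700/14200 = 44.49 yr⁻¹.
Solving dM/dt = F₁ − kM with M(0) = M₀ gives M(t) = F₁/k + (M₀ − F₁/k)·e^(−kt).
F₁/k = 1.203×10^6/44.49 = 27042 km³; kt = 44.49 × 0.0286 = 1.272, e^(−kt) = 0.2802.
M(0.0286) = 27042 + (14200 − 27042) × 0.2802 = 27042 − 3598 = 23444 km³.

23400 km³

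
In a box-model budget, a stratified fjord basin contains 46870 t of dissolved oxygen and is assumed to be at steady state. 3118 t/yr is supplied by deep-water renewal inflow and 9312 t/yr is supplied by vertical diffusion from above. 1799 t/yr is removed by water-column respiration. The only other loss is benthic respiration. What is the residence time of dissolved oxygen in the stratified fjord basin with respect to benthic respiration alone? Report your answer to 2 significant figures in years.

At steady state ΣF_in = ΣF_out.
ΣF_in = 3118 + 9312 = 12430 t/yr.
Benthic respiration flux = ΣF_in − (1799) = 12430 − 1799 = 10630 t/yr.
τ = M / F = 46870 / 10630 = 4.409 yr.

4.4 yr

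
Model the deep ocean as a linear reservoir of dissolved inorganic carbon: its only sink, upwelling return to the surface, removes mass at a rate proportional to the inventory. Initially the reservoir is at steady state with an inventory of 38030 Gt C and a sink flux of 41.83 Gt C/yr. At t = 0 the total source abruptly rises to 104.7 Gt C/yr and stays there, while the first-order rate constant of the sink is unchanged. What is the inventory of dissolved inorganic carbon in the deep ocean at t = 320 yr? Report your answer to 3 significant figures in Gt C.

55000 Gt C

The sink rate constant is k = F₀/M₀ = 41.83/38030 = 0.001100 yr⁻¹.
Solving dM/dt = F₁ − kM with M(0) = M₀ gives M(t) = F₁/k + (M₀ − F₁/k)·e^(−kt).
F₁/k = 104.7/0.001100 = 95189 Gt C; kt = 0.001100 × 320 = 0.3520, e^(−kt) = 0.7033.
M(320) = 95189 + (38030 − 95189) × 0.7033 = 95189 − 40200 = 54989 Gt C.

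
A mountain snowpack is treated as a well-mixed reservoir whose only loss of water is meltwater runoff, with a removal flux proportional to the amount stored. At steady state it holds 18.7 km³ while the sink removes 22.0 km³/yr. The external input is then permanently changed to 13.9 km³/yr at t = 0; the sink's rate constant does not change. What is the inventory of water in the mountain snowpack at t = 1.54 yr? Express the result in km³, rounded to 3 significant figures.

12.9 km³

τ = M₀/F₀ = 18.7/22.0 = 0.8500 yr; rate constant k = 1/τ.
New steady state M_∞ = F₁/k = F₁·τ = 13.9 × 0.8500 = 11.815 km³.
M(t) = M_∞ + (M₀ − M_∞)·e^(−t/τ); t/τ = 1.54/0.8500 = 1.812, so e^(−t/τ) = 0.1634.
M(t) = 11.815 + 6.885 × 0.1634 = 12.940 km³.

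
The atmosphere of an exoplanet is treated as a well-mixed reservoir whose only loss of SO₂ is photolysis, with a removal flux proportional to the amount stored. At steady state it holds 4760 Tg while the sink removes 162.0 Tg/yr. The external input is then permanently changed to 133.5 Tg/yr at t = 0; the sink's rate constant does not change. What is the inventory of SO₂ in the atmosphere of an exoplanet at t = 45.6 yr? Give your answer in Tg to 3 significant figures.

4100 Tg

Residence time τ = M₀/F₀ = 29.38 yr. The eventual steady state is M_∞ = M₀·(F₁/F₀) = 4760 × 133.5/162.0 = 3922.6 Tg.
The anomaly ΔM(t) = M(t) − M_∞ decays as ΔM₀·e^(−t/τ) with ΔM₀ = 4760 − 3922.6 = 837.4 Tg.
At t = 45.6 yr, e^(−t/τ) = e^(−1.552) = 0.2118, so ΔM = 177.4 Tg and M = 3922.6 + 177.4 = 4100.0 Tg.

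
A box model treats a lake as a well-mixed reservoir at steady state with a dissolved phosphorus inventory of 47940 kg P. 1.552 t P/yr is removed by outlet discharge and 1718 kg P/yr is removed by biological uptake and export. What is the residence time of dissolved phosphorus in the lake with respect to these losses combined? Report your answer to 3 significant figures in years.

Convert the outlet discharge flux: 1.552 t P/yr = 1552 kg P/yr.
Total removal = 1552 + 1718 = 3270.0 kg P/yr.
τ = M / ΣF_out = 47940 / 3270.0 = 14.66 yr.

14.7 yr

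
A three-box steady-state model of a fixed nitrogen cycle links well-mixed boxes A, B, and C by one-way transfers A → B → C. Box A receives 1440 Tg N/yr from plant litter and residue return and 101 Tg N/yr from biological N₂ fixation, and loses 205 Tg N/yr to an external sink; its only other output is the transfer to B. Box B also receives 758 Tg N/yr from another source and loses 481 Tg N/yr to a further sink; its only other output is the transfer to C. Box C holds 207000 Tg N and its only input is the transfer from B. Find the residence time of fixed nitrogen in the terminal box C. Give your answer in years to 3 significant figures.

128 yr

Box A: F(A→B) = (1440 + 101) − 205 = 1336.0 Tg N/yr.
Box B: F(B→C) = (1336.0 + 758) − 481 = 1613.0 Tg N/yr.
Box C throughput = its input = 1613.0 Tg N/yr; τ = 207000 / 1613.0 = 128.3 yr.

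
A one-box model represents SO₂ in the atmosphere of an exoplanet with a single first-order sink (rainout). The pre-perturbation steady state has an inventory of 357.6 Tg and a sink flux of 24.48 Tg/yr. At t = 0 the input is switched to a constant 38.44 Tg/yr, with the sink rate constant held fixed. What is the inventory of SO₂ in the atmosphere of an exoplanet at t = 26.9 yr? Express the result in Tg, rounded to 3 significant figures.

τ = M₀/F₀ = 357.6/24.48 = 14.61 yr; rate constant k = 1/τ.
New steady state M_∞ = F₁/k = F₁·τ = 38.44 × 14.61 = 561.53 Tg.
M(t) = M_∞ + (M₀ − M_∞)·e^(−t/τ); t/τ = 26.9/14.61 = 1.841, so e^(−t/τ) = 0.1586.
M(t) = 561.53 − 203.9 × 0.1586 = 529.19 Tg.

529 Tg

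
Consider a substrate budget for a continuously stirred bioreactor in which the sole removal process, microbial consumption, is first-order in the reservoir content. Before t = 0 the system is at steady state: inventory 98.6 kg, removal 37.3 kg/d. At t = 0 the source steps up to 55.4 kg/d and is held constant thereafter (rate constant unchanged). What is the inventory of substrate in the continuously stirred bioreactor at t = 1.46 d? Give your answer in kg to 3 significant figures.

119 kg

τ = M₀/F₀ = 98.6/37.3 = 2.643 d; rate constant k = 1/τ.
New steady state M_∞ = F₁/k = F₁·τ = 55.4 × 2.643 = 146.45 kg.
M(t) = M_∞ + (M₀ − M_∞)·e^(−t/τ); t/τ = 1.46/2.643 = 0.5523, so e^(−t/τ) = 0.5756.
M(t) = 146.45 − 47.85 × 0.5756 = 118.91 kg.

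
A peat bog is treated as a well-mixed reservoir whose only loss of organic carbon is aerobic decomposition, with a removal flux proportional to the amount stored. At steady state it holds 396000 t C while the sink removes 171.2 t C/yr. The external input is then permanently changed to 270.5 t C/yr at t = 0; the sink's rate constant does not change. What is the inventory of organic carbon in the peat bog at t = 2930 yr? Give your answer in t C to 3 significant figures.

561000 t C

Residence time τ = M₀/F₀ = 2313 yr. The eventual steady state is M_∞ = M₀·(F₁/F₀) = 396000 × 270.5/171.2 = 625690 t C.
The anomaly ΔM(t) = M(t) − M_∞ decays as ΔM₀·e^(−t/τ) with ΔM₀ = 396000 − 625690 = −229700 t C.
At t = 2930 yr, e^(−t/τ) = e^(−1.267) = 0.2818, so ΔM = −64720 t C and M = 625690 − 64720 = 560970 t C.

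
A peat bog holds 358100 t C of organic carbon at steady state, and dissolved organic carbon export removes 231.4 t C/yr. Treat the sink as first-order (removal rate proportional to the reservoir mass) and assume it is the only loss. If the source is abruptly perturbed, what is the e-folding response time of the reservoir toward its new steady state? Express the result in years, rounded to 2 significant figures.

For a linear reservoir the response time equals the residence time τ = M/F.
τ = 358100 / 231.4 = 1548 yr.

1500 yr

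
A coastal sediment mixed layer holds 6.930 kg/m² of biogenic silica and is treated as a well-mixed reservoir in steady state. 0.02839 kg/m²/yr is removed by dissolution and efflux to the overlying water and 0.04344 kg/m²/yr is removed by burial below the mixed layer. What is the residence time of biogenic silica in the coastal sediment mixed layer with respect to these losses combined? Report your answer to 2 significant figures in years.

96 yr

Total removal = 0.02839 + 0.04344 = 0.071830 kg/m²/yr.
τ = M / ΣF_out = 6.930 / 0.071830 = 96.48 yr.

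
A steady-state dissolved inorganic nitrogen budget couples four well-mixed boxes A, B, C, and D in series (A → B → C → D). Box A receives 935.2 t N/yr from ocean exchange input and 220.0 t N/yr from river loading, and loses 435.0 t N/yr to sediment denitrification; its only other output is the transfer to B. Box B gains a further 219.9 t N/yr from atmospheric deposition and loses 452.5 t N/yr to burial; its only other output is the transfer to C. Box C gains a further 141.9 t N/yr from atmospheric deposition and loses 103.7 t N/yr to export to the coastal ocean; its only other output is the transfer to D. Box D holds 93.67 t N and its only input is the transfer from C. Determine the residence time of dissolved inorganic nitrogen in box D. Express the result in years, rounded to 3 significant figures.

0.178 yr

Box A: F(A→B) = (935.2 + 220.0) − 435.0 = 720.20 t N/yr.
Box B: F(B→C) = (720.20 + 219.9) − 452.5 = 487.60 t N/yr.
Box C: F(C→D) = (487.60 + 141.9) − 103.7 = 525.80 t N/yr.
Box D throughput = its input = 525.80 t N/yr; τ = 93.67 / 525.80 = 0.1781 yr.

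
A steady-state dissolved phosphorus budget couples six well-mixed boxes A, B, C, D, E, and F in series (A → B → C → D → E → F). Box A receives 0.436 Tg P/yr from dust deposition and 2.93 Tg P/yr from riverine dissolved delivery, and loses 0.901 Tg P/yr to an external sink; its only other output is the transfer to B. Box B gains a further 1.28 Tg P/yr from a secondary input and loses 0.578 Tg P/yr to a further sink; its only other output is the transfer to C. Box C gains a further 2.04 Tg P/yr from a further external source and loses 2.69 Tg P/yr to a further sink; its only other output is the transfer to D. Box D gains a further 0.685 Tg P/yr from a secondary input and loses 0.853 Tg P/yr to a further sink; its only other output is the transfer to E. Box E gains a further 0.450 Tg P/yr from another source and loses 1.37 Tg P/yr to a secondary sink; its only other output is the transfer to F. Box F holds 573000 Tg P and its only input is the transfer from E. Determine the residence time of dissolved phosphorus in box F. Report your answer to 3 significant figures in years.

Box A: F(A→B) = (0.436 + 2.93) − 0.901 = 2.4650 Tg P/yr.
Box B: F(B→C) = (2.4650 + 1.28) − 0.578 = 3.1670 Tg P/yr.
Box C: F(C→D) = (3.1670 + 2.04) − 2.69 = 2.5170 Tg P/yr.
Box D: F(D→E) = (2.5170 + 0.685) − 0.853 = 2.3490 Tg P/yr.
Box E: F(E→F) = (2.3490 + 0.450) − 1.37 = 1.4290 Tg P/yr.
Box F throughput = its input = 1.4290 Tg P/yr; τ = 573000 / 1.4290 = 401000 yr.

401000 yr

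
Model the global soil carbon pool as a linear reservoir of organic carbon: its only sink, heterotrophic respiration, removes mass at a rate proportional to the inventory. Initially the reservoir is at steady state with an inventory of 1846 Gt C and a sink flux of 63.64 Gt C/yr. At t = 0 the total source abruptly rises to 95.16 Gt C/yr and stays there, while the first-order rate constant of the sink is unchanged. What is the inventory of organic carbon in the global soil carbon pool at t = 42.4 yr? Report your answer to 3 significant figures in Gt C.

2550 Gt C

The sink rate constant is k = F₀/M₀ = 63.64/1846 = 0.03447 yr⁻¹.
Solving dM/dt = F₁ − kM with M(0) = M₀ gives M(t) = F₁/k + (M₀ − F₁/k)·e^(−kt).
F₁/k = 95.16/0.03447 = 2760.3 Gt C; kt = 0.03447 × 42.4 = 1.462, e^(−kt) = 0.2318.
M(42.4) = 2760.3 + (1846 − 2760.3) × 0.2318 = 2760.3 − 212.0 = 2548.3 Gt C.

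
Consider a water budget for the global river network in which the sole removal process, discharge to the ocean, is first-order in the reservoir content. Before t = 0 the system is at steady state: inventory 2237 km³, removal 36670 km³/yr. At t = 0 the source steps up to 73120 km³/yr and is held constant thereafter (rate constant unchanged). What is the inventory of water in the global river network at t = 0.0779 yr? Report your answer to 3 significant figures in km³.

3840 km³

τ = M₀/F₀ = 2237/36670 = 0.06100 yr; rate constant k = 1/τ.
New steady state M_∞ = F₁/k = F₁·τ = 73120 × 0.06100 = 4460.6 km³.
M(t) = M_∞ + (M₀ − M_∞)·e^(−t/τ); t/τ = 0.0779/0.06100 = 1.277, so e^(−t/τ) = 0.2789.
M(t) = 4460.6 − 2224 × 0.2789 = 3840.5 km³.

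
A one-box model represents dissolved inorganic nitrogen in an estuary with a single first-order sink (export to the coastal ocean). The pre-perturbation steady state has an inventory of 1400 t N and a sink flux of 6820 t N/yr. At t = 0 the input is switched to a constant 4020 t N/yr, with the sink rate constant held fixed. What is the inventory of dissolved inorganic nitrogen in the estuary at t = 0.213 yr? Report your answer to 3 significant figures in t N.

1030 t N

The sink rate constant is k = F₀/M₀ = 6820/1400 = 4.871 yr⁻¹.
Solving dM/dt = F₁ − kM with M(0) = M₀ gives M(t) = F₁/k + (M₀ − F₁/k)·e^(−kt).
F₁/k = 4020/4.871 = 825.22 t N; kt = 4.871 × 0.213 = 1.038, e^(−kt) = 0.3543.
M(0.213) = 825.22 + (1400 − 825.22) × 0.3543 = 825.22 + 203.6 = 1028.9 t N.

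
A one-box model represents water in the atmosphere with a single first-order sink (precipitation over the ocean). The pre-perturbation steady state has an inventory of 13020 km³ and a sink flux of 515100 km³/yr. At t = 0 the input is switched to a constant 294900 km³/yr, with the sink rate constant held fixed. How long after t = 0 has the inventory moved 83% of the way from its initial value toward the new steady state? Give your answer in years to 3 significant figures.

0.0448 yr

τ = M₀/F₀ = 13020/515100 = 0.02528 yr.
The remaining gap fraction is e^(−t/τ); 83% covered ⇒ e^(−t/τ) = 0.170.
t = −τ ln(0.170) = 0.02528 × 1.772 = 0.04479 yr.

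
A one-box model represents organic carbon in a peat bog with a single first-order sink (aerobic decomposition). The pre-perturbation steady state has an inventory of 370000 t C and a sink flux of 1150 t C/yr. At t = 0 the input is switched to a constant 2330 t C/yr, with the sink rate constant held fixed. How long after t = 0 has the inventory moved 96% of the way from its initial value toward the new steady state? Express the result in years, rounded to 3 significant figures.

1040 yr

τ = M₀/F₀ = 370000/1150 = 321.7 yr.
The remaining gap fraction is e^(−t/τ); 96% covered ⇒ e^(−t/τ) = 0.0400.
t = −τ ln(0.0400) = 321.7 × 3.219 = 1036 yr.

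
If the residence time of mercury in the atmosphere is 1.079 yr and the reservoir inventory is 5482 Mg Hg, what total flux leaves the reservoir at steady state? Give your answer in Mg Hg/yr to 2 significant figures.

F = M / τ = 5482 / 1.079 = 5081 Mg Hg/yr.

5100 Mg Hg/yr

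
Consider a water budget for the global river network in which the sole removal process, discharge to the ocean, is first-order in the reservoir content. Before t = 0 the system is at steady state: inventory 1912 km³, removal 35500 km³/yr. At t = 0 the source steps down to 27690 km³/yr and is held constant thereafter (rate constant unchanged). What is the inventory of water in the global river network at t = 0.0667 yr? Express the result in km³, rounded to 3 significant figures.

1610 km³

Residence time τ = M₀/F₀ = 0.05386 yr. The eventual steady state is M_∞ = M₀·(F₁/F₀) = 1912 × 27690/35500 = 1491.4 km³.
The anomaly ΔM(t) = M(t) − M_∞ decays as ΔM₀·e^(−t/τ) with ΔM₀ = 1912 − 1491.4 = 420.6 km³.
At t = 0.0667 yr, e^(−t/τ) = e^(−1.238) = 0.2898, so ΔM = 121.9 km³ and M = 1491.4 + 121.9 = 1613.3 km³.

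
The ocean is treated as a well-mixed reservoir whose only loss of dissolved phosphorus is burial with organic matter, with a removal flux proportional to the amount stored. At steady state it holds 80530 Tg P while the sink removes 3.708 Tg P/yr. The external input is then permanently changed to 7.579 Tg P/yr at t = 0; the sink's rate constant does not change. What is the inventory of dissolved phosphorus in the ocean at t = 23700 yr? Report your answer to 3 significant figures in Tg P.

τ = M₀/F₀ = 80530/3.708 = 21720 yr; rate constant k = 1/τ.
New steady state M_∞ = F₁/k = F₁·τ = 7.579 × 21720 = 164600 Tg P.
M(t) = M_∞ + (M₀ − M_∞)·e^(−t/τ); t/τ = 23700/21720 = 1.091, so e^(−t/τ) = 0.3358.
M(t) = 164600 − 84070 × 0.3358 = 136370 Tg P.

136000 Tg P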